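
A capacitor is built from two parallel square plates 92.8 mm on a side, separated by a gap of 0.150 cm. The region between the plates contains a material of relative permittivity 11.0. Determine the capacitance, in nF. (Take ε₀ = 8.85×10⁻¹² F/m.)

C ≈ 0.559 nF

A = (92.8 mm)² = 8.61×10⁻³ m².
C = κε₀A/d = 11.0 × 8.85×10⁻¹² × 8.61×10⁻³ / 1.50×10⁻³ = 5.59×10⁻¹⁰ F.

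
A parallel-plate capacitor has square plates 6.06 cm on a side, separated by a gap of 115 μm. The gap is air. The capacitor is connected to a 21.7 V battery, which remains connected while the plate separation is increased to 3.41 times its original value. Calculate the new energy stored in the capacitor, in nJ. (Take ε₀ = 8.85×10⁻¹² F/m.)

A = (6.06 cm)² = 3.67×10⁻³ m².
Initially C₁ = ε₀A/d = 8.85×10⁻¹² × 3.67×10⁻³ / 1.15×10⁻⁴ = 2.83×10⁻¹⁰ F.
U₁ = 6.65×10⁻⁸ J.
Battery connected ⇒ V is held fixed. C₂ = 0.293 C₁ and U = ½CV², so U₂/U₁ = C₂/C₁ = 0.293.
U₂ = 0.293 × 6.65×10⁻⁸ = 1.95×10⁻⁸ J.

19.5 nJ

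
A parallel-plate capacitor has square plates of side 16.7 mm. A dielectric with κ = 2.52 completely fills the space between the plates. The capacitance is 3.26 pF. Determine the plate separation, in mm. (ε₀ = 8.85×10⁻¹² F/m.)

1.91 mm

A = (16.7 mm)² = 2.79×10⁻⁴ m².
d = κε₀A/C = 2.52 × 8.85×10⁻¹² × 2.79×10⁻⁴ / 3.26×10⁻¹² = 1.91×10⁻³ m.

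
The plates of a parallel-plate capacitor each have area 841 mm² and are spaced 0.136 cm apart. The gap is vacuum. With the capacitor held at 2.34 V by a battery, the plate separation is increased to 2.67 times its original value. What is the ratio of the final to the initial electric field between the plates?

Battery connected ⇒ V is held fixed.
E = V/d, so E₂/E₁ = d₁/d₂ = 0.375.

0.375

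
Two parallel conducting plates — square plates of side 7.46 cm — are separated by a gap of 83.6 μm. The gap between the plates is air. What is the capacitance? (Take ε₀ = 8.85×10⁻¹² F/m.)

A = (7.46 cm)² = 5.57×10⁻³ m².
C = ε₀A/d = 8.85×10⁻¹² × 5.57×10⁻³ / 8.36×10⁻⁵ = 5.89×10⁻¹⁰ F.

C ≈ 0.589 nF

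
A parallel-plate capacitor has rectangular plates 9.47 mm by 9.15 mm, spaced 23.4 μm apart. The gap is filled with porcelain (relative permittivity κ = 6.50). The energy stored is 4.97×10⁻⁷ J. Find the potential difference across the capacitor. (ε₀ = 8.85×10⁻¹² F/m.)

A = 9.47 × 9.15 mm² = 8.67×10⁻⁵ m².
C = κε₀A/d = 6.50 × 8.85×10⁻¹² × 8.67×10⁻⁵ / 2.34×10⁻⁵ = 2.13×10⁻¹⁰ F.
V = √(2U/C) = √(2 × 4.97×10⁻⁷ / 2.13×10⁻¹⁰) = 68.3 V.

68.3 V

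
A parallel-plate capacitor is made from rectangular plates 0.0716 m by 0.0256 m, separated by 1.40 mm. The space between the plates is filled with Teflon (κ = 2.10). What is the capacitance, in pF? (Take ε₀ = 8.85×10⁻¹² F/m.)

C ≈ 24.3 pF

A = 0.0716 × 0.0256 m² = 1.83×10⁻³ m².
C = κε₀A/d = 2.10 × 8.85×10⁻¹² × 1.83×10⁻³ / 1.40×10⁻³ = 2.43×10⁻¹¹ F.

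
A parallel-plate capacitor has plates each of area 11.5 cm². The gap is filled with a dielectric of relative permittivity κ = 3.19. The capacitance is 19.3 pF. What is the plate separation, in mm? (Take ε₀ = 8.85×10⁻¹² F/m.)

A = 11.5 cm² = 1.15×10⁻³ m².
d = κε₀A/C = 3.19 × 8.85×10⁻¹² × 1.15×10⁻³ / 1.93×10⁻¹¹ = 1.68×10⁻³ m.

d ≈ 1.68 mm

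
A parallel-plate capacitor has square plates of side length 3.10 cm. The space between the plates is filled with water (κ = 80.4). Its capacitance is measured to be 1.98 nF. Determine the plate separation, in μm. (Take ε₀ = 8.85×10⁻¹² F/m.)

A = (3.10 cm)² = 9.61×10⁻⁴ m².
d = κε₀A/C = 80.4 × 8.85×10⁻¹² × 9.61×10⁻⁴ / 1.98×10⁻⁹ = 3.45×10⁻⁴ m.

345 μm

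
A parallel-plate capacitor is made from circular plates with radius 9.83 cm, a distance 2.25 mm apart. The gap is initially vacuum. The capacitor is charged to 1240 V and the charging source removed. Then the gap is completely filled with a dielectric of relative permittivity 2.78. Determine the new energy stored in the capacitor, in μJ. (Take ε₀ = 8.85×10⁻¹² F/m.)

A = π(9.83 cm)² = 3.04×10⁻² m².
Initially C₁ = ε₀A/d = 8.85×10⁻¹² × 3.04×10⁻² / 2.25×10⁻³ = 1.19×10⁻¹⁰ F.
U₁ = 9.18×10⁻⁵ J.
Isolated ⇒ Q is held fixed. C₂ = 2.78 C₁ and U = Q²/(2C), so U₂/U₁ = C₁/C₂ = 0.360.
U₂ = 0.360 × 9.18×10⁻⁵ = 3.30×10⁻⁵ J.

33.0 μJ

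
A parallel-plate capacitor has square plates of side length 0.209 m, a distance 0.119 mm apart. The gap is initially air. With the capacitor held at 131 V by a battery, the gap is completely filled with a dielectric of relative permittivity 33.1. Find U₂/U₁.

Battery connected ⇒ V is held fixed.
C₂ = 33.1 C₁ and U = ½CV², so U₂/U₁ = C₂/C₁ = 33.1.

U₂/U₁ ≈ 33.1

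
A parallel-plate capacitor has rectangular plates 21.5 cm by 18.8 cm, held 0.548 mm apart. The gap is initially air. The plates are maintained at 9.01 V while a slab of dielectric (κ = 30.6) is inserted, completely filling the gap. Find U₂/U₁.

30.6

Battery connected ⇒ V is held fixed.
C₂ = 30.6 C₁ and U = ½CV², so U₂/U₁ = C₂/C₁ = 30.6.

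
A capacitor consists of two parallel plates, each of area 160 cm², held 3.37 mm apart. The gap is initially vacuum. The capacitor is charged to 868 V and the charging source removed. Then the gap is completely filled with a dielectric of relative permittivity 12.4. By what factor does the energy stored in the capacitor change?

0.0806

Isolated ⇒ Q is held fixed.
C₂ = 12.4 C₁ and U = Q²/(2C), so U₂/U₁ = C₁/C₂ = 0.0806.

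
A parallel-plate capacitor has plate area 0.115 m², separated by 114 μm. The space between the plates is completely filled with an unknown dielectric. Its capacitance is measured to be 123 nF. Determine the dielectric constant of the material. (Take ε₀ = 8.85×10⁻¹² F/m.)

κ ≈ 13.8

κ = Cd/(ε₀A) = 1.23×10⁻⁷ × 1.14×10⁻⁴ / (8.85×10⁻¹² × 0.115) = 13.8.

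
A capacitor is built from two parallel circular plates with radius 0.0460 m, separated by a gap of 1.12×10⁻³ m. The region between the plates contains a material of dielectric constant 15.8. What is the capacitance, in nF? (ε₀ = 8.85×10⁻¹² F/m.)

C ≈ 0.830 nF

A = π(0.0460 m)² = 6.65×10⁻³ m².
C = κε₀A/d = 15.8 × 8.85×10⁻¹² × 6.65×10⁻³ / 1.12×10⁻³ = 8.30×10⁻¹⁰ F.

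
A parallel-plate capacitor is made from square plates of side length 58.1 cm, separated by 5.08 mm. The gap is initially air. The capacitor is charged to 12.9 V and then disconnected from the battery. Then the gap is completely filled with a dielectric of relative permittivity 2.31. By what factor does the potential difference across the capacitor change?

Isolated ⇒ Q is held fixed.
C₂ = 2.31 C₁ and V = Q/C, so V₂/V₁ = C₁/C₂ = 0.433.

0.433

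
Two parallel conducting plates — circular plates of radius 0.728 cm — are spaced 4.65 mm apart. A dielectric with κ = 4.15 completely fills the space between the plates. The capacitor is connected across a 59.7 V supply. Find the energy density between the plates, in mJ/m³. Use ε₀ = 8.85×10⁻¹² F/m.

u ≈ 3.03 mJ/m³

E = V/d = 59.7 / 4.65×10⁻³ = 1.28×10⁴ V/m.
u = ½κε₀E² = ½ × 4.15 × 8.85×10⁻¹² × (1.28×10⁴)² = 3.03×10⁻³ J/m³.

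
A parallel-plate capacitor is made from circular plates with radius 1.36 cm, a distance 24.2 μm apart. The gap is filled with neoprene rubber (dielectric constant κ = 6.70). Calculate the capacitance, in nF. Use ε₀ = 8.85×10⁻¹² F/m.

A = π(1.36 cm)² = 5.81×10⁻⁴ m².
C = κε₀A/d = 6.70 × 8.85×10⁻¹² × 5.81×10⁻⁴ / 2.42×10⁻⁵ = 1.42×10⁻⁹ F.

C ≈ 1.42 nF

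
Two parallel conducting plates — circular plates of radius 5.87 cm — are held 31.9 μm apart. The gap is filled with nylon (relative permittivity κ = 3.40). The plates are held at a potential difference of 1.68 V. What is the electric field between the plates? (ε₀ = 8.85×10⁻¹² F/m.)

52.7 kV/m

E = V/d = 1.68 / 3.19×10⁻⁵ = 5.27×10⁴ V/m.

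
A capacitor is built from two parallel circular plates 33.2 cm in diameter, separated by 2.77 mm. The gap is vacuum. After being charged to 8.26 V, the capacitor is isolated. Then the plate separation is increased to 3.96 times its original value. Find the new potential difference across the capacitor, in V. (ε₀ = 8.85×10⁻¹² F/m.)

A = π(33.2/2 cm)² = 8.66×10⁻² m².
Initially C₁ = ε₀A/d = 8.85×10⁻¹² × 8.66×10⁻² / 2.77×10⁻³ = 2.77×10⁻¹⁰ F.
V₁ = 8.26 V.
Isolated ⇒ Q is held fixed. C₂ = 0.253 C₁ and V = Q/C, so V₂/V₁ = C₁/C₂ = 3.96.
V₂ = 3.96 × 8.26 = 32.7 V.

V ≈ 32.7 V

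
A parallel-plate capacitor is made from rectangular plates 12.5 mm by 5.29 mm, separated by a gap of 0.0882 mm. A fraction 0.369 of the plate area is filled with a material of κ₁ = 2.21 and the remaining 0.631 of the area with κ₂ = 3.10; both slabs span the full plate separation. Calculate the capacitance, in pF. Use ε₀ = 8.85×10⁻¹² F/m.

A = 12.5 × 5.29 mm² = 6.61×10⁻⁵ m².
Side-by-side slabs ⇒ two capacitors in parallel, each spanning the full gap.
C₁ = κ₁ε₀A₁/d = 2.21 × 8.85×10⁻¹² × 2.44×10⁻⁵ / 8.82×10⁻⁵ = 5.41×10⁻¹² F.
C₂ = κ₂ε₀A₂/d = 3.10 × 8.85×10⁻¹² × 4.17×10⁻⁵ / 8.82×10⁻⁵ = 1.30×10⁻¹¹ F.
C = C₁ + C₂ = 1.84×10⁻¹¹ F.

18.4 pF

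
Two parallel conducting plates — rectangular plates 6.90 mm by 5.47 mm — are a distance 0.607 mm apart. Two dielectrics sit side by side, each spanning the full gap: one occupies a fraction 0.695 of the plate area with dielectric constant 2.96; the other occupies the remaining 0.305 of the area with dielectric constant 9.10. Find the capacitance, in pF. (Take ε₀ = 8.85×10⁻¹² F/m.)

2.66 pF

A = 6.90 × 5.47 mm² = 3.77×10⁻⁵ m².
Side-by-side slabs ⇒ two capacitors in parallel, each spanning the full gap.
C₁ = κ₁ε₀A₁/d = 2.96 × 8.85×10⁻¹² × 2.62×10⁻⁵ / 6.07×10⁻⁴ = 1.13×10⁻¹² F.
C₂ = κ₂ε₀A₂/d = 9.10 × 8.85×10⁻¹² × 1.15×10⁻⁵ / 6.07×10⁻⁴ = 1.53×10⁻¹² F.
C = C₁ + C₂ = 2.66×10⁻¹² F.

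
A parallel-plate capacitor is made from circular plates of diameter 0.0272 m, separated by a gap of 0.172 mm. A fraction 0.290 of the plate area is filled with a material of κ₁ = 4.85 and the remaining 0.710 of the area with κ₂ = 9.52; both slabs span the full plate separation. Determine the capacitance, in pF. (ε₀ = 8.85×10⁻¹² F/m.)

C ≈ 244 pF

A = π(0.0272/2 m)² = 5.81×10⁻⁴ m².
Side-by-side slabs ⇒ two capacitors in parallel, each spanning the full gap.
C₁ = κ₁ε₀A₁/d = 4.85 × 8.85×10⁻¹² × 1.69×10⁻⁴ / 1.72×10⁻⁴ = 4.21×10⁻¹¹ F.
C₂ = κ₂ε₀A₂/d = 9.52 × 8.85×10⁻¹² × 4.13×10⁻⁴ / 1.72×10⁻⁴ = 2.02×10⁻¹⁰ F.
C = C₁ + C₂ = 2.44×10⁻¹⁰ F.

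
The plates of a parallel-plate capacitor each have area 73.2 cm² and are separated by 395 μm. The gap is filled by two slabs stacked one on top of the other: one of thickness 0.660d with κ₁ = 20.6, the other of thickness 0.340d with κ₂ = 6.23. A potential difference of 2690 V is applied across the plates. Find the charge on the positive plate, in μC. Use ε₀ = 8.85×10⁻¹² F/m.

Q ≈ 5.09 μC

A = 73.2 cm² = 7.32×10⁻³ m².
Stacked slabs ⇒ two capacitors in series, each with the full plate area.
C₁ = κ₁ε₀A/d₁ = 20.6 × 8.85×10⁻¹² × 7.32×10⁻³ / 2.61×10⁻⁴ = 5.12×10⁻⁹ F.
C₂ = κ₂ε₀A/d₂ = 6.23 × 8.85×10⁻¹² × 7.32×10⁻³ / 1.34×10⁻⁴ = 3.01×10⁻⁹ F.
C = (1/C₁ + 1/C₂)⁻¹ = 1.89×10⁻⁹ F.
Q = CV = 1.89×10⁻⁹ × 2690 = 5.09×10⁻⁶ C.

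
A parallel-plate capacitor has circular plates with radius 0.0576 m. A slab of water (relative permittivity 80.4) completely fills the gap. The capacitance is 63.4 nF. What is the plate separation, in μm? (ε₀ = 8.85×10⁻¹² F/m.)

A = π(0.0576 m)² = 1.04×10⁻² m².
d = κε₀A/C = 80.4 × 8.85×10⁻¹² × 1.04×10⁻² / 6.34×10⁻⁸ = 1.17×10⁻⁴ m.

117 μm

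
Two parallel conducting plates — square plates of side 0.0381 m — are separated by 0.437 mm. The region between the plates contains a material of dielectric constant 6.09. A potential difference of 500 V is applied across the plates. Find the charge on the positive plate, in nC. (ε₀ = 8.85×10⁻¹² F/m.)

A = (0.0381 m)² = 1.45×10⁻³ m².
C = κε₀A/d = 6.09 × 8.85×10⁻¹² × 1.45×10⁻³ / 4.37×10⁻⁴ = 1.79×10⁻¹⁰ F.
Q = CV = 1.79×10⁻¹⁰ × 500 = 8.95×10⁻⁸ C.

Q ≈ 89.5 nC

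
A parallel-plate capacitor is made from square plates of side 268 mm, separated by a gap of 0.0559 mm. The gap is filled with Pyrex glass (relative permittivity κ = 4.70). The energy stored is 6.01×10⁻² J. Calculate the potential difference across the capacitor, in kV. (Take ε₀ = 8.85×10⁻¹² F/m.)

V ≈ 1.50 kV

A = (268 mm)² = 7.18×10⁻² m².
C = κε₀A/d = 4.70 × 8.85×10⁻¹² × 7.18×10⁻² / 5.59×10⁻⁵ = 5.34×10⁻⁸ F.
V = √(2U/C) = √(2 × 6.01×10⁻² / 5.34×10⁻⁸) = 1.50×10³ V.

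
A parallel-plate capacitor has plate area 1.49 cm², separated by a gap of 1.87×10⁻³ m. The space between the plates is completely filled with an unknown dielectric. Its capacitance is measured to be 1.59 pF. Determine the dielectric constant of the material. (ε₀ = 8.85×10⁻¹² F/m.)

A = 1.49 cm² = 1.49×10⁻⁴ m².
κ = Cd/(ε₀A) = 1.59×10⁻¹² × 1.87×10⁻³ / (8.85×10⁻¹² × 1.49×10⁻⁴) = 2.25.

κ ≈ 2.25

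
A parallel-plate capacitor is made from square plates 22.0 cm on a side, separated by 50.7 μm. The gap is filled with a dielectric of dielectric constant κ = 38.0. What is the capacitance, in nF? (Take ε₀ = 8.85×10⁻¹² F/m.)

A = (22.0 cm)² = 4.84×10⁻² m².
C = κε₀A/d = 38.0 × 8.85×10⁻¹² × 4.84×10⁻² / 5.07×10⁻⁵ = 3.21×10⁻⁷ F.

321 nF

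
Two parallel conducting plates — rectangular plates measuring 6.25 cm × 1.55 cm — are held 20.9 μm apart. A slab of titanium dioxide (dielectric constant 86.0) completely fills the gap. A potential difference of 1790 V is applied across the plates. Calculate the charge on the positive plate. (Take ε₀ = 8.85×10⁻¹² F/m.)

A = 6.25 × 1.55 cm² = 9.69×10⁻⁴ m².
C = κε₀A/d = 86.0 × 8.85×10⁻¹² × 9.69×10⁻⁴ / 2.09×10⁻⁵ = 3.53×10⁻⁸ F.
Q = CV = 3.53×10⁻⁸ × 1790 = 6.31×10⁻⁵ C.

Q ≈ 63.1 μC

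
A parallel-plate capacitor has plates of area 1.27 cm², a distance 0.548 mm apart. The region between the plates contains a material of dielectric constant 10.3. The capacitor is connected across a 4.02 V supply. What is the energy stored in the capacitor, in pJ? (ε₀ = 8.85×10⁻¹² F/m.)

U ≈ 171 pJ

A = 1.27 cm² = 1.27×10⁻⁴ m².
C = κε₀A/d = 10.3 × 8.85×10⁻¹² × 1.27×10⁻⁴ / 5.48×10⁻⁴ = 2.11×10⁻¹¹ F.
U = ½CV² = ½ × 2.11×10⁻¹¹ × (4.02)² = 1.71×10⁻¹⁰ J.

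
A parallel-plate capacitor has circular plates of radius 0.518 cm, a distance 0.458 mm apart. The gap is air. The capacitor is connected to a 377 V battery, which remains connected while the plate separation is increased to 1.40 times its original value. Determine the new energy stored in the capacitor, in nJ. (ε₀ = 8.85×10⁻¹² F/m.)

A = π(0.518 cm)² = 8.43×10⁻⁵ m².
Initially C₁ = ε₀A/d = 8.85×10⁻¹² × 8.43×10⁻⁵ / 4.58×10⁻⁴ = 1.63×10⁻¹² F.
U₁ = 1.16×10⁻⁷ J.
Battery connected ⇒ V is held fixed. C₂ = 0.714 C₁ and U = ½CV², so U₂/U₁ = C₂/C₁ = 0.714.
U₂ = 0.714 × 1.16×10⁻⁷ = 8.27×10⁻⁸ J.

82.7 nJ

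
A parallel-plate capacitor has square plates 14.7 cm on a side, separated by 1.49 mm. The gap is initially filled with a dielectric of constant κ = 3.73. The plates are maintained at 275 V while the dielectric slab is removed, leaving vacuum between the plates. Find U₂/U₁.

Battery connected ⇒ V is held fixed.
C₂ = 0.268 C₁ and U = ½CV², so U₂/U₁ = C₂/C₁ = 0.268.

U₂/U₁ ≈ 0.268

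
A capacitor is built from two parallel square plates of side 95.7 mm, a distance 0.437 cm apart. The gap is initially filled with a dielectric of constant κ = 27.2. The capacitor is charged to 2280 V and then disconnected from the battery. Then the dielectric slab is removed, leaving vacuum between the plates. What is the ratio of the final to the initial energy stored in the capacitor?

Isolated ⇒ Q is held fixed.
C₂ = 0.0368 C₁ and U = Q²/(2C), so U₂/U₁ = C₁/C₂ = 27.2.

27.2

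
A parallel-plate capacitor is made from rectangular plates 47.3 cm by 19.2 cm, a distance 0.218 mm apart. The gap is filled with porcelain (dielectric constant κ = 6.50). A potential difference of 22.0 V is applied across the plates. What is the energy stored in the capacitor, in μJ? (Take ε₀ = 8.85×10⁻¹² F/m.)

A = 47.3 × 19.2 cm² = 9.08×10⁻² m².
C = κε₀A/d = 6.50 × 8.85×10⁻¹² × 9.08×10⁻² / 2.18×10⁻⁴ = 2.40×10⁻⁸ F.
U = ½CV² = ½ × 2.40×10⁻⁸ × (22.0)² = 5.80×10⁻⁶ J.

5.80 μJ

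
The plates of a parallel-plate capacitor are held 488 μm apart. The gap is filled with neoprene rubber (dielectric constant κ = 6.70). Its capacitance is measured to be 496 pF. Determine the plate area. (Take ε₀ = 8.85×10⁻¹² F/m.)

A = Cd/(κε₀) = 4.96×10⁻¹⁰ × 4.88×10⁻⁴ / (6.70 × 8.85×10⁻¹²) = 4.08×10⁻³ m².

40.8 cm²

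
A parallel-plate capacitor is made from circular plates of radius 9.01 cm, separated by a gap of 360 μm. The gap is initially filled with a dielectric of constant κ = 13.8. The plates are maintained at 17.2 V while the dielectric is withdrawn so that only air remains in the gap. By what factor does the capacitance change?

C₂/C₁ ≈ 0.0725

C = κε₀A/d scales with κ, so C₂/C₁ = 1/κ = 1/13.8 = 0.0725.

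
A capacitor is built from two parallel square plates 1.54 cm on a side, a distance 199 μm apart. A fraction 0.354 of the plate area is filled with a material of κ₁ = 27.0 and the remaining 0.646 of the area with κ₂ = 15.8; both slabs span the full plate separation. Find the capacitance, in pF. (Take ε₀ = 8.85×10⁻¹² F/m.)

C ≈ 208 pF

A = (1.54 cm)² = 2.37×10⁻⁴ m².
Side-by-side slabs ⇒ two capacitors in parallel, each spanning the full gap.
C₁ = κ₁ε₀A₁/d = 27.0 × 8.85×10⁻¹² × 8.40×10⁻⁵ / 1.99×10⁻⁴ = 1.01×10⁻¹⁰ F.
C₂ = κ₂ε₀A₂/d = 15.8 × 8.85×10⁻¹² × 1.53×10⁻⁴ / 1.99×10⁻⁴ = 1.08×10⁻¹⁰ F.
C = C₁ + C₂ = 2.08×10⁻¹⁰ F.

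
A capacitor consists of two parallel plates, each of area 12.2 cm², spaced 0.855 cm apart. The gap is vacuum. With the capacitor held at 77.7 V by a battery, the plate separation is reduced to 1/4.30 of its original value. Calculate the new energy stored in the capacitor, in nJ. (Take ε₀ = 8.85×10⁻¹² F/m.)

U ≈ 16.4 nJ

A = 12.2 cm² = 1.22×10⁻³ m².
Initially C₁ = ε₀A/d = 8.85×10⁻¹² × 1.22×10⁻³ / 8.55×10⁻³ = 1.26×10⁻¹² F.
U₁ = 3.81×10⁻⁹ J.
Battery connected ⇒ V is held fixed. C₂ = 4.30 C₁ and U = ½CV², so U₂/U₁ = C₂/C₁ = 4.30.
U₂ = 4.30 × 3.81×10⁻⁹ = 1.64×10⁻⁸ J.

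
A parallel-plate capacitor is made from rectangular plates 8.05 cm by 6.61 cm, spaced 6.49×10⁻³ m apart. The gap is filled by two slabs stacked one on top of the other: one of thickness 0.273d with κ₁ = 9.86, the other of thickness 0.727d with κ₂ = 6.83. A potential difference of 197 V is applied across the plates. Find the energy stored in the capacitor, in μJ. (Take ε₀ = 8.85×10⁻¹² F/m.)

1.05 μJ

A = 8.05 × 6.61 cm² = 5.32×10⁻³ m².
Stacked slabs ⇒ two capacitors in series, each with the full plate area.
C₁ = κ₁ε₀A/d₁ = 9.86 × 8.85×10⁻¹² × 5.32×10⁻³ / 1.77×10⁻³ = 2.62×10⁻¹⁰ F.
C₂ = κ₂ε₀A/d₂ = 6.83 × 8.85×10⁻¹² × 5.32×10⁻³ / 4.72×10⁻³ = 6.82×10⁻¹¹ F.
C = (1/C₁ + 1/C₂)⁻¹ = 5.41×10⁻¹¹ F.
U = ½CV² = ½ × 5.41×10⁻¹¹ × (197)² = 1.05×10⁻⁶ J.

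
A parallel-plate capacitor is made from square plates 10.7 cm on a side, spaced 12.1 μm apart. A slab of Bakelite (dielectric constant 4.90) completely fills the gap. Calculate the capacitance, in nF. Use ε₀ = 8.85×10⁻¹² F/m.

A = (10.7 cm)² = 1.14×10⁻² m².
C = κε₀A/d = 4.90 × 8.85×10⁻¹² × 1.14×10⁻² / 1.21×10⁻⁵ = 4.10×10⁻⁸ F.

C ≈ 41.0 nF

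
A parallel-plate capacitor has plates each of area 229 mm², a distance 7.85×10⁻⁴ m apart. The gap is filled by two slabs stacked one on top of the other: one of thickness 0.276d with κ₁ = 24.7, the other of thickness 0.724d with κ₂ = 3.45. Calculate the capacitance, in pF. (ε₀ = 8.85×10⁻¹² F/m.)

A = 229 mm² = 2.29×10⁻⁴ m².
Stacked slabs ⇒ two capacitors in series, each with the full plate area.
C₁ = κ₁ε₀A/d₁ = 24.7 × 8.85×10⁻¹² × 2.29×10⁻⁴ / 2.17×10⁻⁴ = 2.31×10⁻¹⁰ F.
C₂ = κ₂ε₀A/d₂ = 3.45 × 8.85×10⁻¹² × 2.29×10⁻⁴ / 5.68×10⁻⁴ = 1.23×10⁻¹¹ F.
C = (1/C₁ + 1/C₂)⁻¹ = 1.17×10⁻¹¹ F.

C ≈ 11.7 pF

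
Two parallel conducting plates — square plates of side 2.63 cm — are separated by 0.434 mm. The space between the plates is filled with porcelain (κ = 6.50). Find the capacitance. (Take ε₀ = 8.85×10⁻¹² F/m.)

A = (2.63 cm)² = 6.92×10⁻⁴ m².
C = κε₀A/d = 6.50 × 8.85×10⁻¹² × 6.92×10⁻⁴ / 4.34×10⁻⁴ = 9.17×10⁻¹¹ F.

C ≈ 91.7 pF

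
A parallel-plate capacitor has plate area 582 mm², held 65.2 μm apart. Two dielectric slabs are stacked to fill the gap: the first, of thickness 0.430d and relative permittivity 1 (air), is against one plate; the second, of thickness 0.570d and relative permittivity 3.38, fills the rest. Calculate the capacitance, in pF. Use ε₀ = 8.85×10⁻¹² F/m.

A = 582 mm² = 5.82×10⁻⁴ m².
Stacked slabs ⇒ two capacitors in series, each with the full plate area.
C₁ = κ₁ε₀A/d₁ = 1.00 × 8.85×10⁻¹² × 5.82×10⁻⁴ / 2.80×10⁻⁵ = 1.84×10⁻¹⁰ F.
C₂ = κ₂ε₀A/d₂ = 3.38 × 8.85×10⁻¹² × 5.82×10⁻⁴ / 3.72×10⁻⁵ = 4.68×10⁻¹⁰ F.
C = (1/C₁ + 1/C₂)⁻¹ = 1.32×10⁻¹⁰ F.

C ≈ 132 pF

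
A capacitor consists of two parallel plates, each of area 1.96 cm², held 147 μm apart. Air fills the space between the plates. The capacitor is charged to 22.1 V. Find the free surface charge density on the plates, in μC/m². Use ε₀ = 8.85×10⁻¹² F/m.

A = 1.96 cm² = 1.96×10⁻⁴ m².
C = ε₀A/d = 8.85×10⁻¹² × 1.96×10⁻⁴ / 1.47×10⁻⁴ = 1.18×10⁻¹¹ F.
σ = Q/A = CV/A = 1.18×10⁻¹¹ × 22.1 / 1.96×10⁻⁴ = 1.33×10⁻⁶ C/m².

σ ≈ 1.33 μC/m²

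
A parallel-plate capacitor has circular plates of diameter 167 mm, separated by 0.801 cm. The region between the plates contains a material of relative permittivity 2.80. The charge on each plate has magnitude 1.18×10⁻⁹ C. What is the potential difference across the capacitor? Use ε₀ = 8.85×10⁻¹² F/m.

V ≈ 17.4 V

A = π(167/2 mm)² = 2.19×10⁻² m².
C = κε₀A/d = 2.80 × 8.85×10⁻¹² × 2.19×10⁻² / 8.01×10⁻³ = 6.78×10⁻¹¹ F.
V = Q/C = 1.18×10⁻⁹ / 6.78×10⁻¹¹ = 17.4 V.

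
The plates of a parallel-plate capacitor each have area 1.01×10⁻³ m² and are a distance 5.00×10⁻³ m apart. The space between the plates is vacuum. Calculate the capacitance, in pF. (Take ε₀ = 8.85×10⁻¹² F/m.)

1.79 pF

C = ε₀A/d = 8.85×10⁻¹² × 1.01×10⁻³ / 5.00×10⁻³ = 1.79×10⁻¹² F.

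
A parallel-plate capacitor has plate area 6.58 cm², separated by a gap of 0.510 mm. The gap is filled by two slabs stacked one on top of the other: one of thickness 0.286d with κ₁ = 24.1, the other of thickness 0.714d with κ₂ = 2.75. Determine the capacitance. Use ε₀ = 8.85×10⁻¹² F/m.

A = 6.58 cm² = 6.58×10⁻⁴ m².
Stacked slabs ⇒ two capacitors in series, each with the full plate area.
C₁ = κ₁ε₀A/d₁ = 24.1 × 8.85×10⁻¹² × 6.58×10⁻⁴ / 1.46×10⁻⁴ = 9.62×10⁻¹⁰ F.
C₂ = κ₂ε₀A/d₂ = 2.75 × 8.85×10⁻¹² × 6.58×10⁻⁴ / 3.64×10⁻⁴ = 4.40×10⁻¹¹ F.
C = (1/C₁ + 1/C₂)⁻¹ = 4.21×10⁻¹¹ F.

C ≈ 42.1 pF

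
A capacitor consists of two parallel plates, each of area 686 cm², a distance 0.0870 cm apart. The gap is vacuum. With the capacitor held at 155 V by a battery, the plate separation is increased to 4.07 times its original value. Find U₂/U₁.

U₂/U₁ ≈ 0.246

Battery connected ⇒ V is held fixed.
C₂ = 0.246 C₁ and U = ½CV², so U₂/U₁ = C₂/C₁ = 0.246.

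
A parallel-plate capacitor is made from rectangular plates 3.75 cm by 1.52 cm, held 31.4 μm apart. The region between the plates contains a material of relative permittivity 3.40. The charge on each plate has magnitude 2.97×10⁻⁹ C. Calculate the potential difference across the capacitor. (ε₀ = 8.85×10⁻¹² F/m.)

V ≈ 5.44 V

A = 3.75 × 1.52 cm² = 5.70×10⁻⁴ m².
C = κε₀A/d = 3.40 × 8.85×10⁻¹² × 5.70×10⁻⁴ / 3.14×10⁻⁵ = 5.46×10⁻¹⁰ F.
V = Q/C = 2.97×10⁻⁹ / 5.46×10⁻¹⁰ = 5.44 V.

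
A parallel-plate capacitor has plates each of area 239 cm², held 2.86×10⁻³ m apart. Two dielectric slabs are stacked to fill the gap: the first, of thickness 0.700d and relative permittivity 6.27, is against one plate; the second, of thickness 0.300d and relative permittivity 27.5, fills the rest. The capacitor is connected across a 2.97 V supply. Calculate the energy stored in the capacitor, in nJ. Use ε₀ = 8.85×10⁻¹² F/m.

2.66 nJ

A = 239 cm² = 2.39×10⁻² m².
Stacked slabs ⇒ two capacitors in series, each with the full plate area.
C₁ = κ₁ε₀A/d₁ = 6.27 × 8.85×10⁻¹² × 2.39×10⁻² / 2.00×10⁻³ = 6.62×10⁻¹⁰ F.
C₂ = κ₂ε₀A/d₂ = 27.5 × 8.85×10⁻¹² × 2.39×10⁻² / 8.58×10⁻⁴ = 6.78×10⁻⁹ F.
C = (1/C₁ + 1/C₂)⁻¹ = 6.03×10⁻¹⁰ F.
U = ½CV² = ½ × 6.03×10⁻¹⁰ × (2.97)² = 2.66×10⁻⁹ J.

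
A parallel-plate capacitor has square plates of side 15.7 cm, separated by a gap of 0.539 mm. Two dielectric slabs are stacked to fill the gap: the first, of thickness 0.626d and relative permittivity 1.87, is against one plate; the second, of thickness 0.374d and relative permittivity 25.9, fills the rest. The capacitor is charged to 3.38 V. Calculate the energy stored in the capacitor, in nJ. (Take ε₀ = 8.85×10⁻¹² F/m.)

A = (15.7 cm)² = 2.46×10⁻² m².
Stacked slabs ⇒ two capacitors in series, each with the full plate area.
C₁ = κ₁ε₀A/d₁ = 1.87 × 8.85×10⁻¹² × 2.46×10⁻² / 3.37×10⁻⁴ = 1.21×10⁻⁹ F.
C₂ = κ₂ε₀A/d₂ = 25.9 × 8.85×10⁻¹² × 2.46×10⁻² / 2.02×10⁻⁴ = 2.80×10⁻⁸ F.
C = (1/C₁ + 1/C₂)⁻¹ = 1.16×10⁻⁹ F.
U = ½CV² = ½ × 1.16×10⁻⁹ × (3.38)² = 6.62×10⁻⁹ J.

U ≈ 6.62 nJ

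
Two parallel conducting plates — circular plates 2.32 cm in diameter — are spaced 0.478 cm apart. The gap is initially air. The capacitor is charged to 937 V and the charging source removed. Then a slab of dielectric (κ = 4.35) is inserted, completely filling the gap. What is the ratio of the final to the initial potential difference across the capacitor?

Isolated ⇒ Q is held fixed.
C₂ = 4.35 C₁ and V = Q/C, so V₂/V₁ = C₁/C₂ = 0.230.

0.230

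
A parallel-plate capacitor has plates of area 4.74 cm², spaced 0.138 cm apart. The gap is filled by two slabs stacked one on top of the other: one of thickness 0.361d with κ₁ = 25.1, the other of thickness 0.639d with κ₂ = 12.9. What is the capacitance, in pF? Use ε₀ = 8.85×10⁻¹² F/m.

C ≈ 47.6 pF

A = 4.74 cm² = 4.74×10⁻⁴ m².
Stacked slabs ⇒ two capacitors in series, each with the full plate area.
C₁ = κ₁ε₀A/d₁ = 25.1 × 8.85×10⁻¹² × 4.74×10⁻⁴ / 4.98×10⁻⁴ = 2.11×10⁻¹⁰ F.
C₂ = κ₂ε₀A/d₂ = 12.9 × 8.85×10⁻¹² × 4.74×10⁻⁴ / 8.82×10⁻⁴ = 6.14×10⁻¹¹ F.
C = (1/C₁ + 1/C₂)⁻¹ = 4.76×10⁻¹¹ F.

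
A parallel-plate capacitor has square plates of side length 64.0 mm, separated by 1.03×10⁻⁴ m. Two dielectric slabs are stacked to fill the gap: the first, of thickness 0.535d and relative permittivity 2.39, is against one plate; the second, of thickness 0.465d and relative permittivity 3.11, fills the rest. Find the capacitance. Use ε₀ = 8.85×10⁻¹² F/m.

A = (64.0 mm)² = 4.10×10⁻³ m².
Stacked slabs ⇒ two capacitors in series, each with the full plate area.
C₁ = κ₁ε₀A/d₁ = 2.39 × 8.85×10⁻¹² × 4.10×10⁻³ / 5.51×10⁻⁵ = 1.57×10⁻⁹ F.
C₂ = κ₂ε₀A/d₂ = 3.11 × 8.85×10⁻¹² × 4.10×10⁻³ / 4.79×10⁻⁵ = 2.35×10⁻⁹ F.
C = (1/C₁ + 1/C₂)⁻¹ = 9.43×10⁻¹⁰ F.

0.943 nF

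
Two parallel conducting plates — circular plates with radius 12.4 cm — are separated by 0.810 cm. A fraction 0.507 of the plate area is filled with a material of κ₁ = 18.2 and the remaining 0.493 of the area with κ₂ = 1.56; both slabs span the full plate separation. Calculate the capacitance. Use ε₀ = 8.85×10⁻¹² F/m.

C ≈ 0.528 nF

A = π(12.4 cm)² = 4.83×10⁻² m².
Side-by-side slabs ⇒ two capacitors in parallel, each spanning the full gap.
C₁ = κ₁ε₀A₁/d = 18.2 × 8.85×10⁻¹² × 2.45×10⁻² / 8.10×10⁻³ = 4.87×10⁻¹⁰ F.
C₂ = κ₂ε₀A₂/d = 1.56 × 8.85×10⁻¹² × 2.38×10⁻² / 8.10×10⁻³ = 4.06×10⁻¹¹ F.
C = C₁ + C₂ = 5.28×10⁻¹⁰ F.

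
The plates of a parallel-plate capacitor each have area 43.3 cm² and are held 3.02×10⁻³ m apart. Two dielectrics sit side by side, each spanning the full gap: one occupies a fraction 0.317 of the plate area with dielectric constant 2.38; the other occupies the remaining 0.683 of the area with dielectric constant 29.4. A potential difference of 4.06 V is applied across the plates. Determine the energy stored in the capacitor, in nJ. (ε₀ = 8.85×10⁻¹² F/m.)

A = 43.3 cm² = 4.33×10⁻³ m².
Side-by-side slabs ⇒ two capacitors in parallel, each spanning the full gap.
C₁ = κ₁ε₀A₁/d = 2.38 × 8.85×10⁻¹² × 1.37×10⁻³ / 3.02×10⁻³ = 9.57×10⁻¹² F.
C₂ = κ₂ε₀A₂/d = 29.4 × 8.85×10⁻¹² × 2.96×10⁻³ / 3.02×10⁻³ = 2.55×10⁻¹⁰ F.
C = C₁ + C₂ = 2.64×10⁻¹⁰ F.
U = ½CV² = ½ × 2.64×10⁻¹⁰ × (4.06)² = 2.18×10⁻⁹ J.

2.18 nJ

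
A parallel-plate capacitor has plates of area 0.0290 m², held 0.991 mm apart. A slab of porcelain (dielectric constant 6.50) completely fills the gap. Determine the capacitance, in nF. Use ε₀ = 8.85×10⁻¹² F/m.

1.68 nF

C = κε₀A/d = 6.50 × 8.85×10⁻¹² × 2.90×10⁻² / 9.91×10⁻⁴ = 1.68×10⁻⁹ F.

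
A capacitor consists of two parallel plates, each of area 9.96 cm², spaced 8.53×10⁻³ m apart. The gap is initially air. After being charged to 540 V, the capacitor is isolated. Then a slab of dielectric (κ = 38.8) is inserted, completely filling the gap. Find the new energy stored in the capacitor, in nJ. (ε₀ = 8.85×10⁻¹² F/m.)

A = 9.96 cm² = 9.96×10⁻⁴ m².
Initially C₁ = ε₀A/d = 8.85×10⁻¹² × 9.96×10⁻⁴ / 8.53×10⁻³ = 1.03×10⁻¹² F.
U₁ = 1.51×10⁻⁷ J.
Isolated ⇒ Q is held fixed. C₂ = 38.8 C₁ and U = Q²/(2C), so U₂/U₁ = C₁/C₂ = 0.0258.
U₂ = 0.0258 × 1.51×10⁻⁷ = 3.88×10⁻⁹ J.

U ≈ 3.88 nJ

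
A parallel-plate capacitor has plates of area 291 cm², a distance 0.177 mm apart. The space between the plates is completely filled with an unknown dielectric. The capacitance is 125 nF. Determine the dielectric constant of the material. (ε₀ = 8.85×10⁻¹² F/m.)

A = 291 cm² = 2.91×10⁻² m².
κ = Cd/(ε₀A) = 1.25×10⁻⁷ × 1.77×10⁻⁴ / (8.85×10⁻¹² × 2.91×10⁻²) = 85.9.

κ ≈ 85.9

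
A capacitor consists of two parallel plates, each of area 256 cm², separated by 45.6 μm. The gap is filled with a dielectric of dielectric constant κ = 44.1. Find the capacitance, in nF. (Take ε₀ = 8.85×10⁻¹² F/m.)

A = 256 cm² = 2.56×10⁻² m².
C = κε₀A/d = 44.1 × 8.85×10⁻¹² × 2.56×10⁻² / 4.56×10⁻⁵ = 2.19×10⁻⁷ F.

219 nF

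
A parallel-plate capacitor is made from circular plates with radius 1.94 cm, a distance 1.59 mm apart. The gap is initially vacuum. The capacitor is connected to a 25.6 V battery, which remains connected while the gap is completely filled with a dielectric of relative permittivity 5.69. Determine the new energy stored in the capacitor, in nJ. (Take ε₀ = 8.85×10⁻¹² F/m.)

12.3 nJ

A = π(1.94 cm)² = 1.18×10⁻³ m².
Initially C₁ = ε₀A/d = 8.85×10⁻¹² × 1.18×10⁻³ / 1.59×10⁻³ = 6.58×10⁻¹² F.
U₁ = 2.16×10⁻⁹ J.
Battery connected ⇒ V is held fixed. C₂ = 5.69 C₁ and U = ½CV², so U₂/U₁ = C₂/C₁ = 5.69.
U₂ = 5.69 × 2.16×10⁻⁹ = 1.23×10⁻⁸ J.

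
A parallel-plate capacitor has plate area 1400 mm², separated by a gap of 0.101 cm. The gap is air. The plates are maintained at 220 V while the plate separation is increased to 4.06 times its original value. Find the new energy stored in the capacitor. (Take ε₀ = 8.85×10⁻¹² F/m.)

A = 1400 mm² = 1.40×10⁻³ m².
Initially C₁ = ε₀A/d = 8.85×10⁻¹² × 1.40×10⁻³ / 1.01×10⁻³ = 1.23×10⁻¹¹ F.
U₁ = 2.97×10⁻⁷ J.
Battery connected ⇒ V is held fixed. C₂ = 0.246 C₁ and U = ½CV², so U₂/U₁ = C₂/C₁ = 0.246.
U₂ = 0.246 × 2.97×10⁻⁷ = 7.31×10⁻⁸ J.

73.1 nJ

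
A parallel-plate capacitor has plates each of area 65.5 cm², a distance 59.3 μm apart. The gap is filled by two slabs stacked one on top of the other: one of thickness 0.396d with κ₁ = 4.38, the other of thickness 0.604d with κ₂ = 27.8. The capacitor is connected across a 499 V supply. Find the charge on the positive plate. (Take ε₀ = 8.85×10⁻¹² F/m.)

A = 65.5 cm² = 6.55×10⁻³ m².
Stacked slabs ⇒ two capacitors in series, each with the full plate area.
C₁ = κ₁ε₀A/d₁ = 4.38 × 8.85×10⁻¹² × 6.55×10⁻³ / 2.35×10⁻⁵ = 1.08×10⁻⁸ F.
C₂ = κ₂ε₀A/d₂ = 27.8 × 8.85×10⁻¹² × 6.55×10⁻³ / 3.58×10⁻⁵ = 4.50×10⁻⁸ F.
C = (1/C₁ + 1/C₂)⁻¹ = 8.72×10⁻⁹ F.
Q = CV = 8.72×10⁻⁹ × 499 = 4.35×10⁻⁶ C.

Q ≈ 4.35 μC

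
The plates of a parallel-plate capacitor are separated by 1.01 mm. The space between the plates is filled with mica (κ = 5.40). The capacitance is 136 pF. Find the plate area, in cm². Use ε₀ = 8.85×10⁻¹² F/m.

A = Cd/(κε₀) = 1.36×10⁻¹⁰ × 1.01×10⁻³ / (5.40 × 8.85×10⁻¹²) = 2.87×10⁻³ m².

A ≈ 28.7 cm²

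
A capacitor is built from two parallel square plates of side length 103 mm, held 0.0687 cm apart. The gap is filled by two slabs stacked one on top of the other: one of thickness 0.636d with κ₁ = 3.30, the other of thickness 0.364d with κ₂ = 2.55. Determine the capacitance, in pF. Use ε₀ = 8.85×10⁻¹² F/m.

A = (103 mm)² = 1.06×10⁻² m².
Stacked slabs ⇒ two capacitors in series, each with the full plate area.
C₁ = κ₁ε₀A/d₁ = 3.30 × 8.85×10⁻¹² × 1.06×10⁻² / 4.37×10⁻⁴ = 7.09×10⁻¹⁰ F.
C₂ = κ₂ε₀A/d₂ = 2.55 × 8.85×10⁻¹² × 1.06×10⁻² / 2.50×10⁻⁴ = 9.57×10⁻¹⁰ F.
C = (1/C₁ + 1/C₂)⁻¹ = 4.07×10⁻¹⁰ F.

407 pF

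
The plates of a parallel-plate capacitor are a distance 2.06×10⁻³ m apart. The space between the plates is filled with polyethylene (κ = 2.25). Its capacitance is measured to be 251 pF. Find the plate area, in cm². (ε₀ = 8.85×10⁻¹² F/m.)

260 cm²

A = Cd/(κε₀) = 2.51×10⁻¹⁰ × 2.06×10⁻³ / (2.25 × 8.85×10⁻¹²) = 2.60×10⁻² m².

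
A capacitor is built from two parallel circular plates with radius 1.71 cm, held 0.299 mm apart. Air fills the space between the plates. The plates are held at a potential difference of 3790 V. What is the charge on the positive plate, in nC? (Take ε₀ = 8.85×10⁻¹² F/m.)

A = π(1.71 cm)² = 9.19×10⁻⁴ m².
C = ε₀A/d = 8.85×10⁻¹² × 9.19×10⁻⁴ / 2.99×10⁻⁴ = 2.72×10⁻¹¹ F.
Q = CV = 2.72×10⁻¹¹ × 3790 = 1.03×10⁻⁷ C.

103 nC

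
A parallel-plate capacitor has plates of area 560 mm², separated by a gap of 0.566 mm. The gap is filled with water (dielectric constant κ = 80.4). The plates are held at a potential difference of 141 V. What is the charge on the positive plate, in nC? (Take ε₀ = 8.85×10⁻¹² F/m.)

A = 560 mm² = 5.60×10⁻⁴ m².
C = κε₀A/d = 80.4 × 8.85×10⁻¹² × 5.60×10⁻⁴ / 5.66×10⁻⁴ = 7.04×10⁻¹⁰ F.
Q = CV = 7.04×10⁻¹⁰ × 141 = 9.93×10⁻⁸ C.

99.3 nC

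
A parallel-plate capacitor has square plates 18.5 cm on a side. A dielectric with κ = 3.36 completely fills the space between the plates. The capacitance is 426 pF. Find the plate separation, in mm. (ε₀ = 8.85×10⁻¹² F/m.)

2.39 mm

A = (18.5 cm)² = 3.42×10⁻² m².
d = κε₀A/C = 3.36 × 8.85×10⁻¹² × 3.42×10⁻² / 4.26×10⁻¹⁰ = 2.39×10⁻³ m.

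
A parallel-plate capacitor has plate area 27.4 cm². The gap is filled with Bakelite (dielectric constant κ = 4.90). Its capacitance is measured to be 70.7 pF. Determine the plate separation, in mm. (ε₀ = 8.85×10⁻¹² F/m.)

A = 27.4 cm² = 2.74×10⁻³ m².
d = κε₀A/C = 4.90 × 8.85×10⁻¹² × 2.74×10⁻³ / 7.07×10⁻¹¹ = 1.68×10⁻³ m.

1.68 mm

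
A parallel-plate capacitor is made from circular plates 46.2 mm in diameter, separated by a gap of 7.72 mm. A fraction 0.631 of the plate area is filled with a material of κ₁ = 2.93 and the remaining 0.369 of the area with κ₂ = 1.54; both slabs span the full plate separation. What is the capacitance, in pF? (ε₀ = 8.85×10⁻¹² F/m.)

A = π(46.2/2 mm)² = 1.68×10⁻³ m².
Side-by-side slabs ⇒ two capacitors in parallel, each spanning the full gap.
C₁ = κ₁ε₀A₁/d = 2.93 × 8.85×10⁻¹² × 1.06×10⁻³ / 7.72×10⁻³ = 3.55×10⁻¹² F.
C₂ = κ₂ε₀A₂/d = 1.54 × 8.85×10⁻¹² × 6.19×10⁻⁴ / 7.72×10⁻³ = 1.09×10⁻¹² F.
C = C₁ + C₂ = 4.65×10⁻¹² F.

4.65 pF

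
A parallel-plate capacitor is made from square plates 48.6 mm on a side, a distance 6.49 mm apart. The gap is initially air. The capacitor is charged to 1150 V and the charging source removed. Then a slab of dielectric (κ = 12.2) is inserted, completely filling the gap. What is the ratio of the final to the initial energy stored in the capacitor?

U₂/U₁ ≈ 0.0820

Isolated ⇒ Q is held fixed.
C₂ = 12.2 C₁ and U = Q²/(2C), so U₂/U₁ = C₁/C₂ = 0.0820.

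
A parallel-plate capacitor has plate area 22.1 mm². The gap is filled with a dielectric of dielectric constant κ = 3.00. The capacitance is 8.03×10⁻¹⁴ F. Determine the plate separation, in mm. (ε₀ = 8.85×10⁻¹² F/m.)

7.31 mm

A = 22.1 mm² = 2.21×10⁻⁵ m².
d = κε₀A/C = 3.00 × 8.85×10⁻¹² × 2.21×10⁻⁵ / 8.03×10⁻¹⁴ = 7.31×10⁻³ m.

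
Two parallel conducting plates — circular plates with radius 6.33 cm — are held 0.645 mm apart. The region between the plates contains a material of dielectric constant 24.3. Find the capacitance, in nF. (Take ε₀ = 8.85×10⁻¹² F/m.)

A = π(6.33 cm)² = 1.26×10⁻² m².
C = κε₀A/d = 24.3 × 8.85×10⁻¹² × 1.26×10⁻² / 6.45×10⁻⁴ = 4.20×10⁻⁹ F.

C ≈ 4.20 nF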